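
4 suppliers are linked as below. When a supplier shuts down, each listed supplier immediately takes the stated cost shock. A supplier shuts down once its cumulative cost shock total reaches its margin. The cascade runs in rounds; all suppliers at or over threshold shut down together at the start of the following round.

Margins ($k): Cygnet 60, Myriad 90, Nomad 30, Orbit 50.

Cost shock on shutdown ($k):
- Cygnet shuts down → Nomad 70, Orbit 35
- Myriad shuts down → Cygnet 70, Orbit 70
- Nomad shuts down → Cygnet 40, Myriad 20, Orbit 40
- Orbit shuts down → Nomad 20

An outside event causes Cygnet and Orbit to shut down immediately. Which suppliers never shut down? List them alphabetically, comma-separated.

Myriad

Round 1 — Cygnet, Orbit shut down (initial).
  Nomad: +70+20 → 90 ≥ 30
Round 2 — Nomad shuts down.
  Myriad: +20 → 20 < 90
No further shutdowns.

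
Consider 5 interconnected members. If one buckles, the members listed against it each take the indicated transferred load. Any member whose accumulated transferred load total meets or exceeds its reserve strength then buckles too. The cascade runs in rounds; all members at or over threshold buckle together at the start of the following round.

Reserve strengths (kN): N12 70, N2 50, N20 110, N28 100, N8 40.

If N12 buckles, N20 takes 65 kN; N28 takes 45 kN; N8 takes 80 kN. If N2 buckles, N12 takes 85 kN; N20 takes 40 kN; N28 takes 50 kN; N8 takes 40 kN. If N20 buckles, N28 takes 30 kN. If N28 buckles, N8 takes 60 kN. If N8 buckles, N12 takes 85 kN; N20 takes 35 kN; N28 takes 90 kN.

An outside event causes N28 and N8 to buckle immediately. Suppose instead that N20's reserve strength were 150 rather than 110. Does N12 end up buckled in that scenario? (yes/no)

yes

With N20's reserve strength at 150:
Round 1 — N28, N8 buckle (initial).
  N12: +85 → 85 ≥ 70
  N20: +35 → 35 < 150
Round 2 — N12 buckles.
  N20: +65 → 100 < 150
No further bucklings.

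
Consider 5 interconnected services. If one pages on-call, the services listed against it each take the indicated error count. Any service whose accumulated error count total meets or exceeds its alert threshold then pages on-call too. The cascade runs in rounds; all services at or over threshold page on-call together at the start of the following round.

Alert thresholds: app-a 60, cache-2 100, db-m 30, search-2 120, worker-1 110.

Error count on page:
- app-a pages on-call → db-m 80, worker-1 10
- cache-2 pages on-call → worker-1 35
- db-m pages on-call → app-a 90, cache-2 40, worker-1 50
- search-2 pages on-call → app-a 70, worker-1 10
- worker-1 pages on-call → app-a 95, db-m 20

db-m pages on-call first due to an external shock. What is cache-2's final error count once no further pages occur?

40

Round 1 — db-m pages on-call (initial).
  app-a: +90 → 90 ≥ 60
  cache-2: +40 → 40 < 100
  worker-1: +50 → 50 < 110
Round 2 — app-a pages on-call.
  worker-1: +10 → 60 < 110
No further pages.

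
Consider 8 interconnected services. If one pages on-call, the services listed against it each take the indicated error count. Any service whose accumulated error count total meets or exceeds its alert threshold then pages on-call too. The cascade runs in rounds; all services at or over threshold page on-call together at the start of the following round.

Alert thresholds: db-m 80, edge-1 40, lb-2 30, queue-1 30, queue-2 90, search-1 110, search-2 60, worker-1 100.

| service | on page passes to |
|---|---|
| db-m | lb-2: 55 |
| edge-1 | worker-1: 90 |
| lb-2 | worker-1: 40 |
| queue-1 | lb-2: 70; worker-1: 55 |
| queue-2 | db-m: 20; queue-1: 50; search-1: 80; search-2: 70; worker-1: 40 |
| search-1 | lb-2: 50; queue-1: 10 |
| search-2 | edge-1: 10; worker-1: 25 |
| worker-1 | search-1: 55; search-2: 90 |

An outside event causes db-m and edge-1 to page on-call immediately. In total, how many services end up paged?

5

Round 1 — db-m, edge-1 page on-call (initial).
  lb-2: +55 → 55 ≥ 30
  worker-1: +90 → 90 < 100
Round 2 — lb-2 pages on-call.
  worker-1: +40 → 130 ≥ 100
Round 3 — worker-1 pages on-call.
  search-1: +55 → 55 < 110
  search-2: +90 → 90 ≥ 60
Round 4 — search-2 pages on-call.
No further pages.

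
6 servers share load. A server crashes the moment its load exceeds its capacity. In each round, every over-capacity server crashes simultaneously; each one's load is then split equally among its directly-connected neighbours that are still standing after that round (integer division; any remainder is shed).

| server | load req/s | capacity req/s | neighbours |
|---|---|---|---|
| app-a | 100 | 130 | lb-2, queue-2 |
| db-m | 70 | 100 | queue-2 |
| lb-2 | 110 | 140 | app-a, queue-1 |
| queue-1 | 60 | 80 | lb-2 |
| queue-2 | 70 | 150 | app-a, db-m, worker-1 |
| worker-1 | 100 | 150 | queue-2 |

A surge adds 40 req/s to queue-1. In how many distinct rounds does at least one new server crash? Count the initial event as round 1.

Round 1 — queue-1 at 100 > 80. queue-1 crashes.
  queue-1 sheds 100 req/s to lb-2: 100 each.
    lb-2: 110+100 = 210 > 140
Round 2 — lb-2 crashes.
  lb-2 sheds 210 req/s to app-a: 210 each.
    app-a: 100+210 = 310 > 130
Round 3 — app-a crashes.
  app-a sheds 310 req/s to queue-2: 310 each.
    queue-2: 70+310 = 380 > 150
Round 4 — queue-2 crashes.
  queue-2 sheds 380 req/s to db-m, worker-1: 190 each.
    db-m: 70+190 = 260 > 100
    worker-1: 100+190 = 290 > 150
Round 5 — db-m, worker-1 crash.
  db-m sheds 260 req/s: no online neighbours, lost.
  worker-1 sheds 290 req/s: no online neighbours, lost.
No further crashes.

5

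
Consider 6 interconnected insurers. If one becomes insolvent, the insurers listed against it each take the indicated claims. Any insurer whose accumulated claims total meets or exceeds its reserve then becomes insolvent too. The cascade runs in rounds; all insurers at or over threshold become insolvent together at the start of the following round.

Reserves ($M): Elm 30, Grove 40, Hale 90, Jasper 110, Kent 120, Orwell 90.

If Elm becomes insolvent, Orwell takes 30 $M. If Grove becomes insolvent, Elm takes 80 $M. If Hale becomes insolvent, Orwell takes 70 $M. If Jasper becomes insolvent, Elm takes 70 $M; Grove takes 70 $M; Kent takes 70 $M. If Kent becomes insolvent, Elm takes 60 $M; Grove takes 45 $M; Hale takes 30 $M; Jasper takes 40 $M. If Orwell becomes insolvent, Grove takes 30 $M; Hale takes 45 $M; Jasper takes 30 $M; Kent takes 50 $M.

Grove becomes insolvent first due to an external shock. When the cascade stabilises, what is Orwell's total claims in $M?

Round 1 — Grove becomes insolvent (initial).
  Elm: +80 → 80 ≥ 30
Round 2 — Elm becomes insolvent.
  Orwell: +30 → 30 < 90
No further insolvencies.

30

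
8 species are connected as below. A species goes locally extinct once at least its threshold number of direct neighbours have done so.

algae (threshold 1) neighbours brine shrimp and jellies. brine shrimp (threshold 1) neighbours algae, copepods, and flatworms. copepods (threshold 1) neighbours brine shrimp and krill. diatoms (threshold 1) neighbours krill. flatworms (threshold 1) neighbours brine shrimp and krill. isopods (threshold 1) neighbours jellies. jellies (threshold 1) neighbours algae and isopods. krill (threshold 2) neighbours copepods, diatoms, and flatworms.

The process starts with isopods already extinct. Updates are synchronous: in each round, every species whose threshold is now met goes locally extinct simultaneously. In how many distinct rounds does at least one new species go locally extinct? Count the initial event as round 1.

7

Round 1 — isopods goes locally extinct (initial).
Round 2 — checking thresholds:
  jellies: 1 of 2 neighbours ≥ 1, goes locally extinct.
Round 3 — checking thresholds:
  algae: 1 of 2 neighbours ≥ 1, goes locally extinct.
Round 4 — checking thresholds:
  brine shrimp: 1 of 3 neighbours ≥ 1, goes locally extinct.
Round 5 — checking thresholds:
  copepods: 1 of 2 neighbours ≥ 1, goes locally extinct.
  flatworms: 1 of 2 neighbours ≥ 1, goes locally extinct.
Round 6 — checking thresholds:
  krill: 2 of 3 neighbours ≥ 2, goes locally extinct.
Round 7 — checking thresholds:
  diatoms: 1 of 1 neighbours ≥ 1, goes locally extinct.
Round 8 — no new extinctions; cascade stops.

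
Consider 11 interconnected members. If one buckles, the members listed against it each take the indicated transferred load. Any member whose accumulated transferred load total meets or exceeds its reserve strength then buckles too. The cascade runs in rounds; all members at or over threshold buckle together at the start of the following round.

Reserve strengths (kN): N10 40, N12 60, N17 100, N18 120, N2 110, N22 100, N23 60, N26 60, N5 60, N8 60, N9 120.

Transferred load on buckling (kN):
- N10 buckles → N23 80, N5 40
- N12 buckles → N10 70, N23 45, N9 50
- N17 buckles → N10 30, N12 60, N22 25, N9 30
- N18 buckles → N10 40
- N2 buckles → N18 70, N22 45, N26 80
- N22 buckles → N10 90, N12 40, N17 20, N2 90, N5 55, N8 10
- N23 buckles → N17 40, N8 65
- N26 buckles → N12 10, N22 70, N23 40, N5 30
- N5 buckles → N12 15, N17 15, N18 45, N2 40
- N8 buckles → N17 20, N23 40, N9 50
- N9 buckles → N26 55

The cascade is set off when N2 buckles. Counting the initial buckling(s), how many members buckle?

8

Round 1 — N2 buckles (initial).
  N18: +70 → 70 < 120
  N22: +45 → 45 < 100
  N26: +80 → 80 ≥ 60
Round 2 — N26 buckles.
  N12: +10 → 10 < 60
  N22: +70 → 115 ≥ 100
  N23: +40 → 40 < 60
  N5: +30 → 30 < 60
Round 3 — N22 buckles.
  N10: +90 → 90 ≥ 40
  N12: +40 → 50 < 60
  N17: +20 → 20 < 100
  N5: +55 → 85 ≥ 60
  N8: +10 → 10 < 60
Round 4 — N10, N5 buckle.
  N12: +15 → 65 ≥ 60
  N17: +15 → 35 < 100
  N18: +45 → 115 < 120
  N23: +80 → 120 ≥ 60
Round 5 — N12, N23 buckle.
  N17: +40 → 75 < 100
  N8: +65 → 75 ≥ 60
  N9: +50 → 50 < 120
Round 6 — N8 buckles.
  N17: +20 → 95 < 100
  N9: +50 → 100 < 120
No further bucklings.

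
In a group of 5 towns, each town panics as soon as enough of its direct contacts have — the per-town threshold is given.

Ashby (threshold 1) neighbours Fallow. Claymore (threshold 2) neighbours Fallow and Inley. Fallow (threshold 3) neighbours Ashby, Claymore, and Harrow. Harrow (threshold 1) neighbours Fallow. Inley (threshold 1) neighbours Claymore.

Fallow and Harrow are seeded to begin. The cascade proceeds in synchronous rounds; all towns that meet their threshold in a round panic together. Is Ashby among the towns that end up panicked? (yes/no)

yes

Round 1 — Fallow, Harrow panic (initial).
Round 2 — checking thresholds:
  Ashby: 1 of 1 neighbours ≥ 1, panics.
  Claymore: 1 of 2 neighbours < 2, not yet.
Round 3 — no new panics; cascade stops.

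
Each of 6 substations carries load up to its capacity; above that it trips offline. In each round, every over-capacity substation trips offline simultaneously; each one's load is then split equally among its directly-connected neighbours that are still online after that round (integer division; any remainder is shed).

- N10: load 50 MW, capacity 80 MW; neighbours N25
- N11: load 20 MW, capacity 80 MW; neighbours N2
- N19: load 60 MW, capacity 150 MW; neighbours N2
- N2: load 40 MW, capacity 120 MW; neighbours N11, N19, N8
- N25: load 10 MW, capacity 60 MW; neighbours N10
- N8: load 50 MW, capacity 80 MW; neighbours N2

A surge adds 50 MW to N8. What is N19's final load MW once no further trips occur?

Round 1 — N8 at 100 > 80. N8 trips offline.
  N8 sheds 100 MW to N2: 100 each.
    N2: 40+100 = 140 > 120
Round 2 — N2 trips offline.
  N2 sheds 140 MW to N11, N19: 70 each.
    N11: 20+70 = 90 > 80
    N19: 60+70 = 130 ≤ 150
Round 3 — N11 trips offline.
  N11 sheds 90 MW: no online neighbours, lost.
No further trips.

130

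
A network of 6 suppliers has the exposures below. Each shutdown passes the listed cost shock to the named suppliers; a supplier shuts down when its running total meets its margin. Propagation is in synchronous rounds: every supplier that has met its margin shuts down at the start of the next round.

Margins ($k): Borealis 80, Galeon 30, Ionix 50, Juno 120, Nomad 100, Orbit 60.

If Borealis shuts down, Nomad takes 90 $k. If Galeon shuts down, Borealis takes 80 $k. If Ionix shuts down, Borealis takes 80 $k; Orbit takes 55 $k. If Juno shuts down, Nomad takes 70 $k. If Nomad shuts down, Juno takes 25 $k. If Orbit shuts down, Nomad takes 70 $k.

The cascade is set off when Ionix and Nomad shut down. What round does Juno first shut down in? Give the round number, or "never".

never

Round 1 — Ionix, Nomad shut down (initial).
  Borealis: +80 → 80 ≥ 80
  Juno: +25 → 25 < 120
  Orbit: +55 → 55 < 60
Round 2 — Borealis shuts down.
No further shutdowns.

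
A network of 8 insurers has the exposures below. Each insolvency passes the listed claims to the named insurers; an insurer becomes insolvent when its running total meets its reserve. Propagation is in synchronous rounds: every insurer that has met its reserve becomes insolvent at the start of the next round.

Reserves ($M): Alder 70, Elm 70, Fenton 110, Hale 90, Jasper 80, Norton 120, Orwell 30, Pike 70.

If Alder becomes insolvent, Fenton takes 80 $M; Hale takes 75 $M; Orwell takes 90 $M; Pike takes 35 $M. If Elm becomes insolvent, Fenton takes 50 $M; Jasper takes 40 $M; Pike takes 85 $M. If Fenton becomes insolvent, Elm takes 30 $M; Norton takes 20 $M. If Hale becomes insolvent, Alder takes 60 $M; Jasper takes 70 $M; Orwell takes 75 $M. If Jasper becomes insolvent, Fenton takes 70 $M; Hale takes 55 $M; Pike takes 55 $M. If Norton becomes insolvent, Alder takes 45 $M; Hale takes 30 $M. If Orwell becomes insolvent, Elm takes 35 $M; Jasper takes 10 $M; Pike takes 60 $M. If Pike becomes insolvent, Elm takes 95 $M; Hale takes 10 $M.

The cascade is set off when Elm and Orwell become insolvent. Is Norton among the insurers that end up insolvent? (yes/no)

Round 1 — Elm, Orwell become insolvent (initial).
  Fenton: +50 → 50 < 110
  Jasper: +40+10 → 50 < 80
  Pike: +85+60 → 145 ≥ 70
Round 2 — Pike becomes insolvent.
  Hale: +10 → 10 < 90
No further insolvencies.

no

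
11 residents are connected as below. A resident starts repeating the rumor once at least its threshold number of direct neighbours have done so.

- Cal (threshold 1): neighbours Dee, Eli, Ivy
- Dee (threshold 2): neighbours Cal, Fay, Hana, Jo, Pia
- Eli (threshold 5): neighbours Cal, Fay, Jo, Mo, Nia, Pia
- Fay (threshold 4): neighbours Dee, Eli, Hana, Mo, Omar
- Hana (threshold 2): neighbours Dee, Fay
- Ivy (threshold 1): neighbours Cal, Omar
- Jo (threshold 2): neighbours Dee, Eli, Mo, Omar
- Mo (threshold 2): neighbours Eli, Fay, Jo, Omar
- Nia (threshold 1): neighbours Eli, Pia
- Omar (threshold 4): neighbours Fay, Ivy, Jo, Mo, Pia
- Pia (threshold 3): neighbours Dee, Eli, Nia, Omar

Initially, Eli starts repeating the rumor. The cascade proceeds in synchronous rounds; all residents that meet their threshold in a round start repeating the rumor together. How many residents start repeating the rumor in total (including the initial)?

4

Round 1 — Eli starts repeating the rumor (initial).
Round 2 — checking thresholds:
  Cal: 1 of 3 neighbours ≥ 1, starts repeating the rumor.
  Fay: 1 of 5 neighbours < 4, not yet.
  Jo: 1 of 4 neighbours < 2, not yet.
  Mo: 1 of 4 neighbours < 2, not yet.
  Nia: 1 of 2 neighbours ≥ 1, starts repeating the rumor.
  Pia: 1 of 4 neighbours < 3, not yet.
Round 3 — checking thresholds:
  Dee: 1 of 5 neighbours < 2, not yet.
  Fay: 1 of 5 neighbours < 4, not yet.
  Ivy: 1 of 2 neighbours ≥ 1, starts repeating the rumor.
  Jo: 1 of 4 neighbours < 2, not yet.
  Mo: 1 of 4 neighbours < 2, not yet.
  Pia: 2 of 4 neighbours < 3, not yet.
Round 4 — no new spreads; cascade stops.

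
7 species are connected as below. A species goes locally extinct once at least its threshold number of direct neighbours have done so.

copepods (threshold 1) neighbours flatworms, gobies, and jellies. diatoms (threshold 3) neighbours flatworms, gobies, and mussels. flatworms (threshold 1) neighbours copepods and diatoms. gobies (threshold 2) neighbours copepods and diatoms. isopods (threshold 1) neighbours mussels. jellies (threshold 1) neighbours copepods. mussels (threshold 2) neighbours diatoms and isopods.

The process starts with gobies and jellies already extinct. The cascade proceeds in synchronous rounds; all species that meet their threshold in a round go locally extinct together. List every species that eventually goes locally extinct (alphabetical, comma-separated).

Round 1 — gobies, jellies go locally extinct (initial).
Round 2 — checking thresholds:
  copepods: 2 of 3 neighbours ≥ 1, goes locally extinct.
  diatoms: 1 of 3 neighbours < 3, not yet.
Round 3 — checking thresholds:
  diatoms: 1 of 3 neighbours < 3, not yet.
  flatworms: 1 of 2 neighbours ≥ 1, goes locally extinct.
Round 4 — no new extinctions; cascade stops.

copepods, flatworms, gobies, jellies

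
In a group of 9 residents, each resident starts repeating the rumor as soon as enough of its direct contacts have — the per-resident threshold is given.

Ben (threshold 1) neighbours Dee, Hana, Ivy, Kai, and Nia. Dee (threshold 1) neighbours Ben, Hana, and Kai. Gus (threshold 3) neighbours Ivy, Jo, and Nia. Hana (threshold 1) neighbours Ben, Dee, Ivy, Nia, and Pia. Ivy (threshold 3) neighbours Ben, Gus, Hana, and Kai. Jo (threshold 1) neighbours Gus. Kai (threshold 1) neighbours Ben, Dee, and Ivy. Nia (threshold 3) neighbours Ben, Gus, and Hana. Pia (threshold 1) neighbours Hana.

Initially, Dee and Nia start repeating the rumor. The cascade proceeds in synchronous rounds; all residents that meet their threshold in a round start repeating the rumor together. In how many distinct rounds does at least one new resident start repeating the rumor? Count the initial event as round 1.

3

Round 1 — Dee, Nia start repeating the rumor (initial).
Round 2 — checking thresholds:
  Ben: 2 of 5 neighbours ≥ 1, starts repeating the rumor.
  Gus: 1 of 3 neighbours < 3, not yet.
  Hana: 2 of 5 neighbours ≥ 1, starts repeating the rumor.
  Kai: 1 of 3 neighbours ≥ 1, starts repeating the rumor.
Round 3 — checking thresholds:
  Gus: 1 of 3 neighbours < 3, not yet.
  Ivy: 3 of 4 neighbours ≥ 3, starts repeating the rumor.
  Pia: 1 of 1 neighbours ≥ 1, starts repeating the rumor.
Round 4 — no new spreads; cascade stops.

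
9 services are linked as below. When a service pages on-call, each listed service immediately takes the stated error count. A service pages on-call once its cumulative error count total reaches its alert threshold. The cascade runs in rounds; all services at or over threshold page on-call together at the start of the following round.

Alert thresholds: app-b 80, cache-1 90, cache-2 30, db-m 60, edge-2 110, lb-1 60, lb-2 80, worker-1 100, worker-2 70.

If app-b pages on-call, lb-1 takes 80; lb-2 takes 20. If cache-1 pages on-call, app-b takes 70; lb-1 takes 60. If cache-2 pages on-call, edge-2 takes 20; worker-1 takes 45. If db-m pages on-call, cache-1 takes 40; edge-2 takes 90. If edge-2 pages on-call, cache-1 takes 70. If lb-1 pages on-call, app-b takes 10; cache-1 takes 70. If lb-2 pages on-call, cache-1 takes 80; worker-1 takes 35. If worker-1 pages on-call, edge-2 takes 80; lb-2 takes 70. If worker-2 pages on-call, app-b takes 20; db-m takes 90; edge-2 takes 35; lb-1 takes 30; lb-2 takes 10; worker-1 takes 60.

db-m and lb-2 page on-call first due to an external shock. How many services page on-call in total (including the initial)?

5

Round 1 — db-m, lb-2 page on-call (initial).
  cache-1: +40+80 → 120 ≥ 90
  edge-2: +90 → 90 < 110
  worker-1: +35 → 35 < 100
Round 2 — cache-1 pages on-call.
  app-b: +70 → 70 < 80
  lb-1: +60 → 60 ≥ 60
Round 3 — lb-1 pages on-call.
  app-b: +10 → 80 ≥ 80
Round 4 — app-b pages on-call.
No further pages.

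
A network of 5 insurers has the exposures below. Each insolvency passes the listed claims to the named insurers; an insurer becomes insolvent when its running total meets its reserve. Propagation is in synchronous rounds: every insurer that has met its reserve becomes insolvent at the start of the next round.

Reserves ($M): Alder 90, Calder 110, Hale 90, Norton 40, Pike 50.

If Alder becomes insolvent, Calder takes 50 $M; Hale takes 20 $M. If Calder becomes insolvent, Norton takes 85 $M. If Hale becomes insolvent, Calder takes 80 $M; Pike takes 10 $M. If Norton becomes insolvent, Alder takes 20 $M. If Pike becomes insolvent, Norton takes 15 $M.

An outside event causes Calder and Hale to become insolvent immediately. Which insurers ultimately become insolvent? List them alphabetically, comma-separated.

Calder, Hale, Norton

Round 1 — Calder, Hale become insolvent (initial).
  Norton: +85 → 85 ≥ 40
  Pike: +10 → 10 < 50
Round 2 — Norton becomes insolvent.
  Alder: +20 → 20 < 90
No further insolvencies.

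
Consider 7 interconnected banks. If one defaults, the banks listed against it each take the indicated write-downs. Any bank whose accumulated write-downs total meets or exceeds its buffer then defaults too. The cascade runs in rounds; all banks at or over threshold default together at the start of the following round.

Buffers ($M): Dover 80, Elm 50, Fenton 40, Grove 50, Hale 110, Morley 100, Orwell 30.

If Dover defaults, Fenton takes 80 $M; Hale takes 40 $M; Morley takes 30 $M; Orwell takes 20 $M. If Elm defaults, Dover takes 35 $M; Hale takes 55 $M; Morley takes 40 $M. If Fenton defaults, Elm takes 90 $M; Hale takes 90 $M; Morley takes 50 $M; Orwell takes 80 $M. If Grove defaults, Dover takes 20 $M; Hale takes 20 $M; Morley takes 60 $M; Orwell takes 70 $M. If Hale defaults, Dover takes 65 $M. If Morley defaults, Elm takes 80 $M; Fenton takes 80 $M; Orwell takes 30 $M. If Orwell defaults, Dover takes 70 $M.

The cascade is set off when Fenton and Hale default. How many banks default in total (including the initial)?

Round 1 — Fenton, Hale default (initial).
  Dover: +65 → 65 < 80
  Elm: +90 → 90 ≥ 50
  Morley: +50 → 50 < 100
  Orwell: +80 → 80 ≥ 30
Round 2 — Elm, Orwell default.
  Dover: +35+70 → 170 ≥ 80
  Morley: +40 → 90 < 100
Round 3 — Dover defaults.
  Morley: +30 → 120 ≥ 100
Round 4 — Morley defaults.
No further defaults.

6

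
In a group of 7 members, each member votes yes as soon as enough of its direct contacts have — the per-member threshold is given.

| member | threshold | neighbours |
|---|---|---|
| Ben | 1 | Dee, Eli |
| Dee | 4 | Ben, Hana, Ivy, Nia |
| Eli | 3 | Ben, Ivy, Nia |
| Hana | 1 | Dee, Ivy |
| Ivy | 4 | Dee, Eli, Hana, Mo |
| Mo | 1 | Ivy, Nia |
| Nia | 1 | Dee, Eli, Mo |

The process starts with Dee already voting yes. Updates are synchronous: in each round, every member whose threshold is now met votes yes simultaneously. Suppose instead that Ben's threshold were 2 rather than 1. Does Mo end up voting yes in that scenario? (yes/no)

With Ben's threshold at 2:
Round 1 — Dee votes yes (initial).
Round 2 — checking thresholds:
  Ben: 1 of 2 neighbours < 2, holds.
  Hana: 1 of 2 neighbours ≥ 1, votes yes.
  Ivy: 1 of 4 neighbours < 4, holds.
  Nia: 1 of 3 neighbours ≥ 1, votes yes.
Round 3 — checking thresholds:
  Ben: 1 of 2 neighbours < 2, holds.
  Eli: 1 of 3 neighbours < 3, holds.
  Ivy: 2 of 4 neighbours < 4, holds.
  Mo: 1 of 2 neighbours ≥ 1, votes yes.
Round 4 — no new yes votes; cascade stops.

yes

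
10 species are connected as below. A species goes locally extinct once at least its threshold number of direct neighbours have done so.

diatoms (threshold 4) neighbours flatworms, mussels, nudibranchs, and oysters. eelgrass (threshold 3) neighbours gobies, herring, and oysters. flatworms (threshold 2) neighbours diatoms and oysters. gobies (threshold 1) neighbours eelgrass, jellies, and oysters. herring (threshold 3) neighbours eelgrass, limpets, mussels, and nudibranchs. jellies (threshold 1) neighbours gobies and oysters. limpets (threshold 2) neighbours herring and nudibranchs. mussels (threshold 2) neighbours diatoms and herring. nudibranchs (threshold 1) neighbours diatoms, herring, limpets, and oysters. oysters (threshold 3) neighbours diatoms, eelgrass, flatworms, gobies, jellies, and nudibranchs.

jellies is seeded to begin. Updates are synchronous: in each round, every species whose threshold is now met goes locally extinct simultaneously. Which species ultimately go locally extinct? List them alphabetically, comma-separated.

Round 1 — jellies goes locally extinct (initial).
Round 2 — checking thresholds:
  gobies: 1 of 3 neighbours ≥ 1, goes locally extinct.
  oysters: 1 of 6 neighbours < 3, holds.
Round 3 — no new extinctions; cascade stops.

gobies, jellies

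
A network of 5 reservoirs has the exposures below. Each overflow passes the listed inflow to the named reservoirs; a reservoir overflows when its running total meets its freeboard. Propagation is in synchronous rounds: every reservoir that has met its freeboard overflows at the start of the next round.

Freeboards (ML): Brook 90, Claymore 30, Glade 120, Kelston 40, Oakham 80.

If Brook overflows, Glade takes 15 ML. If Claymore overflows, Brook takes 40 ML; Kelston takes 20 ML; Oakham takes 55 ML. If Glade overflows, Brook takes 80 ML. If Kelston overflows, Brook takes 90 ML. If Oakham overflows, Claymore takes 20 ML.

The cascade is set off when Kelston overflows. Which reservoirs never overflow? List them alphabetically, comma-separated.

Claymore, Glade, Oakham

Round 1 — Kelston overflows (initial).
  Brook: +90 → 90 ≥ 90
Round 2 — Brook overflows.
  Glade: +15 → 15 < 120
No further overflows.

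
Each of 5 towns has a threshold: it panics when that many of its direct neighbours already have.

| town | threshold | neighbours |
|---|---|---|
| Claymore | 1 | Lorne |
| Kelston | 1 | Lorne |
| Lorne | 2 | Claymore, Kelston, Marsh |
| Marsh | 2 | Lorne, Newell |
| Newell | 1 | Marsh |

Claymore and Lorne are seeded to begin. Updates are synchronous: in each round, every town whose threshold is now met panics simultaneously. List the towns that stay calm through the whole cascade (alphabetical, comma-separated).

Marsh, Newell

Round 1 — Claymore, Lorne panic (initial).
Round 2 — checking thresholds:
  Kelston: 1 of 1 neighbours ≥ 1, panics.
  Marsh: 1 of 2 neighbours < 2, holds.
Round 3 — no new panics; cascade stops.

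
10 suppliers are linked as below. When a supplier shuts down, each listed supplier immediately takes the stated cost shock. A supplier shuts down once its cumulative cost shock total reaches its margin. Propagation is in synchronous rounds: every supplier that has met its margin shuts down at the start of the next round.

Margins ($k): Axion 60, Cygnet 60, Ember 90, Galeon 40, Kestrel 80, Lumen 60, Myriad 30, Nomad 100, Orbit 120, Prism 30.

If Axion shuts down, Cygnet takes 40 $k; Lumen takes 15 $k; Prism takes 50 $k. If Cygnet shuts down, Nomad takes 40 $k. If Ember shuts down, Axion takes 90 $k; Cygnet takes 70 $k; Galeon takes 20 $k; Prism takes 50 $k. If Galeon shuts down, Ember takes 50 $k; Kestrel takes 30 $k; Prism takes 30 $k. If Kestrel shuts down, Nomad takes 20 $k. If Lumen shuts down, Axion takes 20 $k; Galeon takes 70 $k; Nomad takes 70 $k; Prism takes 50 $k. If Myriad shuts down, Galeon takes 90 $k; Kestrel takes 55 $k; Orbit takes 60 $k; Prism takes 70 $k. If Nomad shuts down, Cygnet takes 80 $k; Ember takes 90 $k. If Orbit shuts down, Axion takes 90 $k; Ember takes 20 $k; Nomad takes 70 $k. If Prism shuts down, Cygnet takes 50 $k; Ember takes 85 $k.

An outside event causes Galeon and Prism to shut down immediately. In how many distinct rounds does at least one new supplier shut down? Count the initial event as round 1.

3

Round 1 — Galeon, Prism shut down (initial).
  Cygnet: +50 → 50 < 60
  Ember: +50+85 → 135 ≥ 90
  Kestrel: +30 → 30 < 80
Round 2 — Ember shuts down.
  Axion: +90 → 90 ≥ 60
  Cygnet: +70 → 120 ≥ 60
Round 3 — Axion, Cygnet shut down.
  Lumen: +15 → 15 < 60
  Nomad: +40 → 40 < 100
No further shutdowns.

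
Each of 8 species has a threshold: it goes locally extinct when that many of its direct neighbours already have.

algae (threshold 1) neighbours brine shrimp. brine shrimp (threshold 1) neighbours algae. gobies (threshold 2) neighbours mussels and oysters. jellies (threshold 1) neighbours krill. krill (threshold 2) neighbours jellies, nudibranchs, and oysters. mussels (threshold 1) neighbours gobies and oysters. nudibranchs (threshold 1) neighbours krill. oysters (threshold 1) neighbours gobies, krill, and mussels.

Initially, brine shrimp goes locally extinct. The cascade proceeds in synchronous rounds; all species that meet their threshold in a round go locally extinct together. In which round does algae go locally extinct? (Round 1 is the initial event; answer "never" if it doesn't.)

Round 1 — brine shrimp goes locally extinct (initial).
Round 2 — checking thresholds:
  algae: 1 of 1 neighbours ≥ 1, goes locally extinct.
Round 3 — no new extinctions; cascade stops.

2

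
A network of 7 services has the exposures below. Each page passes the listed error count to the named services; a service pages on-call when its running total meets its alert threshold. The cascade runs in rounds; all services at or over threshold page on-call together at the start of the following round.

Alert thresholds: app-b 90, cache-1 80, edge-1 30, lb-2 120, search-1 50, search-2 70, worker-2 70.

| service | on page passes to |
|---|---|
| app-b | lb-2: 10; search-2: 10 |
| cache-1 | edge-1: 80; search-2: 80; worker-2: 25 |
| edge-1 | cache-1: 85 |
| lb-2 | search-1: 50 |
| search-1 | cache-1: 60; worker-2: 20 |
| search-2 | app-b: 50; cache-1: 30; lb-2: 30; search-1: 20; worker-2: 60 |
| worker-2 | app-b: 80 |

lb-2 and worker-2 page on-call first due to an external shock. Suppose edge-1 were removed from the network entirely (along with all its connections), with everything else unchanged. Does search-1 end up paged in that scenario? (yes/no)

With edge-1 removed:
Round 1 — lb-2, worker-2 page on-call (initial).
  app-b: +80 → 80 < 90
  search-1: +50 → 50 ≥ 50
Round 2 — search-1 pages on-call.
  cache-1: +60 → 60 < 80
No further pages.

yes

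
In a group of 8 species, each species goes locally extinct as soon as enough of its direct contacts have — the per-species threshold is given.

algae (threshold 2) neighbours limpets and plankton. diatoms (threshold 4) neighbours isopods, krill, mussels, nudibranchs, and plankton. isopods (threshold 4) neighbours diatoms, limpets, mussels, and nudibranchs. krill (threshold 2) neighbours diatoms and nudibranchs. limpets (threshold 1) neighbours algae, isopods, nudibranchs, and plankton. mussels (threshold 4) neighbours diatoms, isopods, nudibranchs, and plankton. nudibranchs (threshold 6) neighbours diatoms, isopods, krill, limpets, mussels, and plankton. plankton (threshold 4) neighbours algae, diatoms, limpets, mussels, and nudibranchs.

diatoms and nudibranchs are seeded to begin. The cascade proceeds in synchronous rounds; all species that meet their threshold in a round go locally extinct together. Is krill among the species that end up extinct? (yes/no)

yes

Round 1 — diatoms, nudibranchs go locally extinct (initial).
Round 2 — checking thresholds:
  isopods: 2 of 4 neighbours < 4, below threshold.
  krill: 2 of 2 neighbours ≥ 2, goes locally extinct.
  limpets: 1 of 4 neighbours ≥ 1, goes locally extinct.
  mussels: 2 of 4 neighbours < 4, below threshold.
  plankton: 2 of 5 neighbours < 4, below threshold.
Round 3 — no new extinctions; cascade stops.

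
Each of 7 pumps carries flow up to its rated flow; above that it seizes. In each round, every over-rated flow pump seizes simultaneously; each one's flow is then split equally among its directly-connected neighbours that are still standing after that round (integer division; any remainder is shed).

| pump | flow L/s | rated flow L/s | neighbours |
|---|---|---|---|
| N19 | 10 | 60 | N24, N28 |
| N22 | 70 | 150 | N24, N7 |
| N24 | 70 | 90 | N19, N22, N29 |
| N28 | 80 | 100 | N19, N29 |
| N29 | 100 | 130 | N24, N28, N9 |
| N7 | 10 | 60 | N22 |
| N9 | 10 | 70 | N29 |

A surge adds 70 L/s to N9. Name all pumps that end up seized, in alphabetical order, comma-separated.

Round 1 — N9 at 80 > 70. N9 seizes.
  N9 sheds 80 L/s to N29: 80 each.
    N29: 100+80 = 180 > 130
Round 2 — N29 seizes.
  N29 sheds 180 L/s to N24, N28: 90 each.
    N24: 70+90 = 160 > 90
    N28: 80+90 = 170 > 100
Round 3 — N24, N28 seize.
  N24 sheds 160 L/s to N19, N22: 80 each.
    N19: 10+80 = 90 > 60
    N22: 70+80 = 150 ≤ 150
  N28 sheds 170 L/s to N19: 170 each.
    N19: 90+170 = 260 > 60
Round 4 — N19 seizes.
  N19 sheds 260 L/s: no online neighbours, lost.
No further seizures.

N19, N24, N28, N29, N9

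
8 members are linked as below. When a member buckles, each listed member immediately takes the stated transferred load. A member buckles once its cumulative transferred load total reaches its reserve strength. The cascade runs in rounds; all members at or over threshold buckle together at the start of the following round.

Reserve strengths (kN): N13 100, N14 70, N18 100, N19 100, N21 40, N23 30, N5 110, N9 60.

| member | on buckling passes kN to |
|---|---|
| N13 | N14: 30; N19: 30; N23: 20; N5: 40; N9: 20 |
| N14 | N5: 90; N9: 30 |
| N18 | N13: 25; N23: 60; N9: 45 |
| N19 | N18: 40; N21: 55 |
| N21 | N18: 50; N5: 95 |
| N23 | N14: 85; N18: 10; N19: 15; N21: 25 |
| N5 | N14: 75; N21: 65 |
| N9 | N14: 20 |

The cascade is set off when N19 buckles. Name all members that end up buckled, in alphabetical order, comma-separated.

N19, N21

Round 1 — N19 buckles (initial).
  N18: +40 → 40 < 100
  N21: +55 → 55 ≥ 40
Round 2 — N21 buckles.
  N18: +50 → 90 < 100
  N5: +95 → 95 < 110
No further bucklings.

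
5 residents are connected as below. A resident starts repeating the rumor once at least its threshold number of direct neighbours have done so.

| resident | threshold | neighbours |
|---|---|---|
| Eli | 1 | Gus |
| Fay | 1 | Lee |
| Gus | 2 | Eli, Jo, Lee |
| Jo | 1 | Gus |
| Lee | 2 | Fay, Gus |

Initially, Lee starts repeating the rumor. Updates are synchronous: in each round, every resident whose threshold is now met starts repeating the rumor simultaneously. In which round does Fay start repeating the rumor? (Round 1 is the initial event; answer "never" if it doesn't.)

Round 1 — Lee starts repeating the rumor (initial).
Round 2 — checking thresholds:
  Fay: 1 of 1 neighbours ≥ 1, starts repeating the rumor.
  Gus: 1 of 3 neighbours < 2, below threshold.
Round 3 — no new spreads; cascade stops.

2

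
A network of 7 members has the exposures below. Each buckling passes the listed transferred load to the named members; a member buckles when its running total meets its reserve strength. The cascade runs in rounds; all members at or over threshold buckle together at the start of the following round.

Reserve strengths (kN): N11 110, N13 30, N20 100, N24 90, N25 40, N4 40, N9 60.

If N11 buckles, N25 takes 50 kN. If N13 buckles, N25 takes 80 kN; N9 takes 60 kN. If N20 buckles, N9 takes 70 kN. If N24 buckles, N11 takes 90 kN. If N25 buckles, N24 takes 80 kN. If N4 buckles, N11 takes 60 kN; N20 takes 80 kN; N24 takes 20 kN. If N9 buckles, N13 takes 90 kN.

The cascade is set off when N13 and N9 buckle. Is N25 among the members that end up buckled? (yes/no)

yes

Round 1 — N13, N9 buckle (initial).
  N25: +80 → 80 ≥ 40
Round 2 — N25 buckles.
  N24: +80 → 80 < 90
No further bucklings.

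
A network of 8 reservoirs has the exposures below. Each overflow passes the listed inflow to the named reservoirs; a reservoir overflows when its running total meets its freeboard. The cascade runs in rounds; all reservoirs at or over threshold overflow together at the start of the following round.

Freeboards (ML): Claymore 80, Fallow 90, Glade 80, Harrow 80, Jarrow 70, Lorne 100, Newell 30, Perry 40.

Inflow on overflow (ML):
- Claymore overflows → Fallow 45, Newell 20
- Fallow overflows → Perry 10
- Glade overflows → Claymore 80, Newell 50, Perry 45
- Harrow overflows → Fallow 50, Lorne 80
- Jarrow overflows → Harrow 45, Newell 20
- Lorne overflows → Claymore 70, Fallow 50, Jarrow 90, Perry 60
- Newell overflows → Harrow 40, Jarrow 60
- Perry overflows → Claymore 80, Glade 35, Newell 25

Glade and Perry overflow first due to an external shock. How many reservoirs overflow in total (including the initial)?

4

Round 1 — Glade, Perry overflow (initial).
  Claymore: +80+80 → 160 ≥ 80
  Newell: +50+25 → 75 ≥ 30
Round 2 — Claymore, Newell overflow.
  Fallow: +45 → 45 < 90
  Harrow: +40 → 40 < 80
  Jarrow: +60 → 60 < 70
No further overflows.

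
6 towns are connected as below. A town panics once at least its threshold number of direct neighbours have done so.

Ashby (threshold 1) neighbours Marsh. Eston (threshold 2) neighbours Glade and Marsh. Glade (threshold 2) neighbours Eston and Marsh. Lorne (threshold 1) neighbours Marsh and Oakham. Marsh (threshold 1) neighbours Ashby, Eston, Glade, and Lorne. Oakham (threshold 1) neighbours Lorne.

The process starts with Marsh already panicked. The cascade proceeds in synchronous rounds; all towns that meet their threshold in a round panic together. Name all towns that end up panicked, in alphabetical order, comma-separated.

Ashby, Lorne, Marsh, Oakham

Round 1 — Marsh panics (initial).
Round 2 — checking thresholds:
  Ashby: 1 of 1 neighbours ≥ 1, panics.
  Eston: 1 of 2 neighbours < 2, below threshold.
  Glade: 1 of 2 neighbours < 2, below threshold.
  Lorne: 1 of 2 neighbours ≥ 1, panics.
Round 3 — checking thresholds:
  Eston: 1 of 2 neighbours < 2, below threshold.
  Glade: 1 of 2 neighbours < 2, below threshold.
  Oakham: 1 of 1 neighbours ≥ 1, panics.
Round 4 — no new panics; cascade stops.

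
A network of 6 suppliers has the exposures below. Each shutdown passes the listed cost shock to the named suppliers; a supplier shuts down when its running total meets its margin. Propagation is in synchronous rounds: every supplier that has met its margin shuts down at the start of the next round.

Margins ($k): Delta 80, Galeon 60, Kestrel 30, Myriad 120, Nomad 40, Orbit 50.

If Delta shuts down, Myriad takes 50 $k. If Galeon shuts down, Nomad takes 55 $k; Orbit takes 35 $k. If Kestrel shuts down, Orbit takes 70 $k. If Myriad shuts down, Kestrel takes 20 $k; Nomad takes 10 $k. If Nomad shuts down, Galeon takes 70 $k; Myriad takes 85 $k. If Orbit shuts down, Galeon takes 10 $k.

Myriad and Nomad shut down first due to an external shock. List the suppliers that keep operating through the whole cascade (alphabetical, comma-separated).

Round 1 — Myriad, Nomad shut down (initial).
  Galeon: +70 → 70 ≥ 60
  Kestrel: +20 → 20 < 30
Round 2 — Galeon shuts down.
  Orbit: +35 → 35 < 50
No further shutdowns.

Delta, Kestrel, Orbit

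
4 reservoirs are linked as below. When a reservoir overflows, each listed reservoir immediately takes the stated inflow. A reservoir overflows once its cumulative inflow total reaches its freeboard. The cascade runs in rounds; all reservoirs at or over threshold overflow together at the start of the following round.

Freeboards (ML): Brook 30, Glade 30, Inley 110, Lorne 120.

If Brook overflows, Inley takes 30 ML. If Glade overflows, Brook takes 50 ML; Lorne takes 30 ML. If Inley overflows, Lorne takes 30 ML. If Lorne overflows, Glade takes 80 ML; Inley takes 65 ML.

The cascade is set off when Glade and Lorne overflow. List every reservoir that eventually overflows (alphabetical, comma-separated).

Brook, Glade, Lorne

Round 1 — Glade, Lorne overflow (initial).
  Brook: +50 → 50 ≥ 30
  Inley: +65 → 65 < 110
Round 2 — Brook overflows.
  Inley: +30 → 95 < 110
No further overflows.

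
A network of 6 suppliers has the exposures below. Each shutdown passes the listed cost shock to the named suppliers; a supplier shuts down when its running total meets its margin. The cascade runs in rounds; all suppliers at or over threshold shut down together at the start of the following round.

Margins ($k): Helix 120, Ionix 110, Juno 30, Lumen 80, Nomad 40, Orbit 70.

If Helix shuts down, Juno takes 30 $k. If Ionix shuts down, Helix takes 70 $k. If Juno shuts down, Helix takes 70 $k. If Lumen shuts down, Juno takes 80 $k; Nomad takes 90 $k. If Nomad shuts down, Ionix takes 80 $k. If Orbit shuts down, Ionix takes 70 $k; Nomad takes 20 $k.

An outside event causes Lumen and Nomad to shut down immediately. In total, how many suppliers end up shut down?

Round 1 — Lumen, Nomad shut down (initial).
  Ionix: +80 → 80 < 110
  Juno: +80 → 80 ≥ 30
Round 2 — Juno shuts down.
  Helix: +70 → 70 < 120
No further shutdowns.

3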